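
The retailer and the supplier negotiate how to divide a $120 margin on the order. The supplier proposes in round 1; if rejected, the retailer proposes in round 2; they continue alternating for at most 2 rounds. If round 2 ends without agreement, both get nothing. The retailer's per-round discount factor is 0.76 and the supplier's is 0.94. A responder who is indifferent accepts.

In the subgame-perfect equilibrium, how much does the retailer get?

91.2

Round 2 (the retailer proposes): the supplier will accept anything ≥ 0, so the retailer offers 0 and keeps 120.
Round 1 (the supplier proposes): the retailer can get 120 next round, worth 0.76 × 120 = 91.2 now, so the supplier offers 91.2, keeping 28.8.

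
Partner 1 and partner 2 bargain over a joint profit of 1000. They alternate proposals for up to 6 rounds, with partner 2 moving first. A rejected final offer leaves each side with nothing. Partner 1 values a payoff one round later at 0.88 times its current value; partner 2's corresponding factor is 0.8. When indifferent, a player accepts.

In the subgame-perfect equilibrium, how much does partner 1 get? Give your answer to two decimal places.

736.05

Solve by backward induction from round 6.
Round 6 (partner 1 proposes): partner 2 will accept anything ≥ 0, so partner 1 offers 0 and keeps 1000.
Round 5 (partner 2 proposes): partner 1 can get 1000 next round, worth 0.88 × 1000 = 880 now. Partner 2 offers 880 and keeps 1000 − 880 = 120.
Round 4 (partner 1 proposes): partner 2 can get 120 next round, worth 0.8 × 120 = 96 now. Partner 1 offers 96 and keeps 1000 − 96 = 904.
Round 3 (partner 2 proposes): partner 1 can get 904 next round, worth 0.88 × 904 = 795.52 now, so partner 2 offers 795.52, keeping 204.48.
Round 2 (partner 1 proposes): partner 2 can get 204.48 next round, worth 0.8 × 204.48 = 163.584 now. Partner 1 offers 163.584 and keeps 1000 − 163.584 = 836.416.
Round 1 (partner 2 proposes): partner 1 can get 836.416 next round, worth 0.88 × 836.416 = 736.04608 now. Partner 2 offers 736.04608 and keeps 1000 − 736.04608 = 263.95392.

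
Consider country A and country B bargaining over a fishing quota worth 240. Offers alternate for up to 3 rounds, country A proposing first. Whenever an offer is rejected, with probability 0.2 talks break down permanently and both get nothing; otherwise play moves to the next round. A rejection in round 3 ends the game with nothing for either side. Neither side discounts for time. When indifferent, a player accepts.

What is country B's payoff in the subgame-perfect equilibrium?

38.4

Round 3 (country A proposes): rejection yields 0 for country B; country A offers 0 and keeps 240.
Round 2 (country B proposes): rejecting gives country A an expected 0.8 × 240 = 192. Country B offers 192 and keeps 240 − 192 = 48.
Round 1 (country A proposes): rejecting gives country B an expected 0.8 × 48 = 38.4; country A offers that and keeps 201.6.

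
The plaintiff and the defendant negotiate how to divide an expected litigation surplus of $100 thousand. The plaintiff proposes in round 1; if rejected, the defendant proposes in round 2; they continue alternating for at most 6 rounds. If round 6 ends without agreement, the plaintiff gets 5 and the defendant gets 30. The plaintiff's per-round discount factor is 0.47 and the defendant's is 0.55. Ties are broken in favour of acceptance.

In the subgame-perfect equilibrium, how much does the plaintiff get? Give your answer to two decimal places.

59.82

Round 6 (the defendant proposes): the plaintiff gets 5 if talks fail, so the defendant offers 5 and keeps 95.
Round 5 (the plaintiff proposes): the defendant can get 95 next round, worth 0.55 × 95 = 52.25 now, so the plaintiff offers 52.25, keeping 47.75.
Round 4 (the defendant proposes): the plaintiff can get 47.75 next round, worth 0.47 × 47.75 = 22.4425 now. The defendant offers 22.4425 and keeps 100 − 22.4425 = 77.5575.
Round 3 (the plaintiff proposes): the defendant can get 77.5575 next round, worth 0.55 × 77.5575 = 42.656625 now; the plaintiff offers that and keeps 57.343375.
Round 2 (the defendant proposes): the plaintiff can get 57.343375 next round, worth 0.47 × 57.343375 = 26.95138625 now. The defendant offers 26.95138625 and keeps 100 − 26.95138625 = 73.04861375.
Round 1 (the plaintiff proposes): the defendant can get 73.04861375 next round, worth 0.55 × 73.04861375 = 40.1767375625 now; the plaintiff offers that and keeps 59.8232624375.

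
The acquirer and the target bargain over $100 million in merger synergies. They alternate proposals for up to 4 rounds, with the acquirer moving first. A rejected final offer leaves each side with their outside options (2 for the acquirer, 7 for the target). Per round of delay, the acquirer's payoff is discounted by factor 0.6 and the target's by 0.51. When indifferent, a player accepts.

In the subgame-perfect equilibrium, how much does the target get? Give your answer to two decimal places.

35.69

Solve by backward induction from round 4.
Round 4 (the target proposes): the acquirer gets 2 if talks fail, so the target offers 2 and keeps 98.
Round 3 (the acquirer proposes): the target can get 98 next round, worth 0.51 × 98 = 49.98 now; the acquirer offers that and keeps 50.02.
Round 2 (the target proposes): the acquirer can get 50.02 next round, worth 0.6 × 50.02 = 30.012 now. The target offers 30.012 and keeps 100 − 30.012 = 69.988.
Round 1 (the acquirer proposes): the target can get 69.988 next round, worth 0.51 × 69.988 = 35.69388 now, so the acquirer offers 35.69388, keeping 64.30612.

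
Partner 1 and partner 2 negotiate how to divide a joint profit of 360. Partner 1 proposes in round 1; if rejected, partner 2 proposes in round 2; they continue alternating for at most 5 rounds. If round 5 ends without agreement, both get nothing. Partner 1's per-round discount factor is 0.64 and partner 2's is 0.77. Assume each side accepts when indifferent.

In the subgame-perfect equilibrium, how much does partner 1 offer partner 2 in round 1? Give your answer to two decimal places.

148.97

Round 5 (partner 1 proposes): rejection yields 0 for partner 2; partner 1 offers 0 and keeps 360.
Round 4 (partner 2 proposes): partner 1 can get 360 next round, worth 0.64 × 360 = 230.4 now; partner 2 offers that and keeps 129.6.
Round 3 (partner 1 proposes): partner 2 can get 129.6 next round, worth 0.77 × 129.6 = 99.792 now. Partner 1 offers 99.792 and keeps 360 − 99.792 = 260.208.
Round 2 (partner 2 proposes): partner 1 can get 260.208 next round, worth 0.64 × 260.208 = 166.53312 now. Partner 2 offers 166.53312 and keeps 360 − 166.53312 = 193.46688.
Round 1 (partner 1 proposes): partner 2 can get 193.46688 next round, worth 0.77 × 193.46688 = 148.9694976 now; partner 1 offers that and keeps 211.0305024.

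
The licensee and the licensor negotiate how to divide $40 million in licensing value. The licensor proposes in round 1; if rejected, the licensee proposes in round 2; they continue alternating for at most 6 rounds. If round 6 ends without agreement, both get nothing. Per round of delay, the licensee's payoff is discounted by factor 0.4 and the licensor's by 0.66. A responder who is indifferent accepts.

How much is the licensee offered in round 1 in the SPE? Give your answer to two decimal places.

Round 6 (the licensee proposes): rejection yields 0 for the licensor; the licensee offers 0 and keeps 40.
Round 5 (the licensor proposes): the licensee can get 40 next round, worth 0.4 × 40 = 16 now. The licensor offers 16 and keeps 40 − 16 = 24.
Round 4 (the licensee proposes): the licensor can get 24 next round, worth 0.66 × 24 = 15.84 now, so the licensee offers 15.84, keeping 24.16.
Round 3 (the licensor proposes): the licensee can get 24.16 next round, worth 0.4 × 24.16 = 9.664 now; the licensor offers that and keeps 30.336.
Round 2 (the licensee proposes): the licensor can get 30.336 next round, worth 0.66 × 30.336 = 20.02176 now. The licensee offers 20.02176 and keeps 40 − 20.02176 = 19.97824.
Round 1 (the licensor proposes): the licensee can get 19.97824 next round, worth 0.4 × 19.97824 = 7.991296 now; the licensor offers that and keeps 32.008704.

7.99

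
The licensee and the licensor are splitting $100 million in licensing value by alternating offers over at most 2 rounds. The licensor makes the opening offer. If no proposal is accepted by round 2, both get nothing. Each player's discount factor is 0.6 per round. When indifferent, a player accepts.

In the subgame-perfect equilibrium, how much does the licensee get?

Round 2 (the licensee proposes): rejection yields 0 for the licensor; the licensee offers 0 and keeps 100.
Round 1 (the licensor proposes): the licensee can get 100 next round, worth 0.6 × 100 = 60 now, so the licensor offers 60, keeping 40.

60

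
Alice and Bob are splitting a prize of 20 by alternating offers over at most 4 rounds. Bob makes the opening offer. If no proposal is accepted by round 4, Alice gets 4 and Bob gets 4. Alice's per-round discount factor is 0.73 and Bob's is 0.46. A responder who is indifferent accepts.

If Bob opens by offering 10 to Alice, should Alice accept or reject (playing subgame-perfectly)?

Reject

Work out Alice's continuation value if the offer is rejected.
Round 4 (Alice proposes): Bob gets 4 if talks fail, so Alice offers 4 and keeps 16.
Round 3 (Bob proposes): Alice can get 16 next round, worth 0.73 × 16 = 11.68 now. Bob offers 11.68 and keeps 20 − 11.68 = 8.32.
Round 2 (Alice proposes): Bob can get 8.32 next round, worth 0.46 × 8.32 = 3.8272 now. Alice offers 3.8272 and keeps 20 − 3.8272 = 16.1728.
So by rejecting in round 1, Alice gets 16.1728 next round, worth 0.73 × 16.1728 = 11.806144 now.
Offer 10 < 11.806144, so Alice rejects.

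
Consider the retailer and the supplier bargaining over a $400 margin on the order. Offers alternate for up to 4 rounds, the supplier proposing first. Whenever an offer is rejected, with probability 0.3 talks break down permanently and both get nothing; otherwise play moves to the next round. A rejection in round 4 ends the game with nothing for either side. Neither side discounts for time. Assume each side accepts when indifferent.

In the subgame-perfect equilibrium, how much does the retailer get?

221.2

Round 4 (the retailer proposes): the supplier will accept anything ≥ 0, so the retailer offers 0 and keeps 400.
Round 3 (the supplier proposes): rejecting gives the retailer an expected 0.7 × 400 = 280. The supplier offers 280 and keeps 400 − 280 = 120.
Round 2 (the retailer proposes): rejecting gives the supplier an expected 0.7 × 120 = 84; the retailer offers that and keeps 316.
Round 1 (the supplier proposes): rejecting gives the retailer an expected 0.7 × 316 = 221.2, so the supplier offers 221.2, keeping 178.8.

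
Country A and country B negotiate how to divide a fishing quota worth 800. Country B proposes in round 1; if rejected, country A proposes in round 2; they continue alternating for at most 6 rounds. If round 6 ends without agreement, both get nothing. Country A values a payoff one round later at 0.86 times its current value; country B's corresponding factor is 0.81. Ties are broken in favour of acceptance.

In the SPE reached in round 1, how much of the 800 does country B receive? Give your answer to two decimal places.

Work backward from the last round.
Round 6 (country A proposes): country B will accept anything ≥ 0, so country A offers 0 and keeps 800.
Round 5 (country B proposes): country A can get 800 next round, worth 0.86 × 800 = 688 now, so country B offers 688, keeping 112.
Round 4 (country A proposes): country B can get 112 next round, worth 0.81 × 112 = 90.72 now, so country A offers 90.72, keeping 709.28.
Round 3 (country B proposes): country A can get 709.28 next round, worth 0.86 × 709.28 = 609.9808 now, so country B offers 609.9808, keeping 190.0192.
Round 2 (country A proposes): country B can get 190.0192 next round, worth 0.81 × 190.0192 = 153.915552 now; country A offers that and keeps 646.084448.
Round 1 (country B proposes): country A can get 646.084448 next round, worth 0.86 × 646.084448 = 555.63262528 now; country B offers that and keeps 244.36737472.

244.37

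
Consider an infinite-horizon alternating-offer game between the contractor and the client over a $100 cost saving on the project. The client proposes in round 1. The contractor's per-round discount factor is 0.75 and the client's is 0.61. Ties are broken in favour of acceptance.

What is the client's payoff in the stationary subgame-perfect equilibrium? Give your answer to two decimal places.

46.08

Let x be the client's share when the client proposes and y be the contractor's share when the contractor proposes.
The contractor accepts iff offered ≥ 0.75·y, so x = 100 − 0.75y. Symmetrically y = 100 − 0.61x.
Substituting: x = 100 − 0.75(100 − 0.61x), giving x(1 − 0.61·0.75) = 100(1 − 0.75).
So x = 100 × 0.25 / 0.5425 ≈ 46.0829, and the contractor receives 100 − x ≈ 53.9171.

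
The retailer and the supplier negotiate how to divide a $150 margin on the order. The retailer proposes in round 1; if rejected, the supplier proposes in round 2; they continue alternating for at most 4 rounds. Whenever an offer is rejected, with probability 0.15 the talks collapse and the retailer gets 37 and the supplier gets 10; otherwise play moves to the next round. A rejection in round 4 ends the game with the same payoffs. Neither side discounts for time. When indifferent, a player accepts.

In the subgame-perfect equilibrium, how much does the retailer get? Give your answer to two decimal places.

Round 4 (the supplier proposes): the retailer gets 37 if talks fail, so the supplier offers 37 and keeps 113.
Round 3 (the retailer proposes): rejecting gives the supplier an expected 0.85 × 113 + 0.15 × 10 = 97.55. The retailer offers 97.55 and keeps 150 − 97.55 = 52.45.
Round 2 (the supplier proposes): rejecting gives the retailer an expected 0.85 × 52.45 + 0.15 × 37 = 50.1325, so the supplier offers 50.1325, keeping 99.8675.
Round 1 (the retailer proposes): rejecting gives the supplier an expected 0.85 × 99.8675 + 0.15 × 10 = 86.387375. The retailer offers 86.387375 and keeps 150 − 86.387375 = 63.612625.

63.61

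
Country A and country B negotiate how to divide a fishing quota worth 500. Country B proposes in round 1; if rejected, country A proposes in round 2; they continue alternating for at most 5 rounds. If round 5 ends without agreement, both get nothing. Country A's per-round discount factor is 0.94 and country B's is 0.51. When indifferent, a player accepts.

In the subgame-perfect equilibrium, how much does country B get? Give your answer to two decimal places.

159.29

Round 5 (country B proposes): country A will accept anything ≥ 0, so country B offers 0 and keeps 500.
Round 4 (country A proposes): country B can get 500 next round, worth 0.51 × 500 = 255 now. Country A offers 255 and keeps 500 − 255 = 245.
Round 3 (country B proposes): country A can get 245 next round, worth 0.94 × 245 = 230.3 now. Country B offers 230.3 and keeps 500 − 230.3 = 269.7.
Round 2 (country A proposes): country B can get 269.7 next round, worth 0.51 × 269.7 = 137.547 now, so country A offers 137.547, keeping 362.453.
Round 1 (country B proposes): country A can get 362.453 next round, worth 0.94 × 362.453 = 340.70582 now. Country B offers 340.70582 and keeps 500 − 340.70582 = 159.29418.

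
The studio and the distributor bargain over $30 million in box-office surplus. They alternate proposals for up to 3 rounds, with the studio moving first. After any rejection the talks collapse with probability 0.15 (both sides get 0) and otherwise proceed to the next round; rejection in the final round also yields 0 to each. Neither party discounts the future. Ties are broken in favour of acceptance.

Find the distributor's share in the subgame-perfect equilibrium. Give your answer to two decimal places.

Round 3 (the studio proposes): the distributor will accept anything ≥ 0, so the studio offers 0 and keeps 30.
Round 2 (the distributor proposes): rejecting gives the studio an expected 0.85 × 30 = 25.5, so the distributor offers 25.5, keeping 4.5.
Round 1 (the studio proposes): rejecting gives the distributor an expected 0.85 × 4.5 = 3.825. The studio offers 3.825 and keeps 30 − 3.825 = 26.175.

3.83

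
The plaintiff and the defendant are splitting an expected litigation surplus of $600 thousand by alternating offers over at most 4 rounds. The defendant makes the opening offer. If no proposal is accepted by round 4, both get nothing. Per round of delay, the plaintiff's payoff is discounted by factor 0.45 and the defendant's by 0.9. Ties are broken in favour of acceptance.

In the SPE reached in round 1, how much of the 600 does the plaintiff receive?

136.35

Round 4 (the plaintiff proposes): rejection yields 0 for the defendant; the plaintiff offers 0 and keeps 600.
Round 3 (the defendant proposes): the plaintiff can get 600 next round, worth 0.45 × 600 = 270 now. The defendant offers 270 and keeps 600 − 270 = 330.
Round 2 (the plaintiff proposes): the defendant can get 330 next round, worth 0.9 × 330 = 297 now; the plaintiff offers that and keeps 303.
Round 1 (the defendant proposes): the plaintiff can get 303 next round, worth 0.45 × 303 = 136.35 now. The defendant offers 136.35 and keeps 600 − 136.35 = 463.65.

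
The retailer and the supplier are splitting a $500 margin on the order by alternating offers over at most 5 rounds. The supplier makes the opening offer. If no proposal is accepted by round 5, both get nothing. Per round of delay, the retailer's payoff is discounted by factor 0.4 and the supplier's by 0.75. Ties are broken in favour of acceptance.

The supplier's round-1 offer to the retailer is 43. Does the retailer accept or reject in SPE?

Work out the retailer's continuation value if the offer is rejected.
Round 5 (the supplier proposes): rejection yields 0 for the retailer; the supplier offers 0 and keeps 500.
Round 4 (the retailer proposes): the supplier can get 500 next round, worth 0.75 × 500 = 375 now. The retailer offers 375 and keeps 500 − 375 = 125.
Round 3 (the supplier proposes): the retailer can get 125 next round, worth 0.4 × 125 = 50 now. The supplier offers 50 and keeps 500 − 50 = 450.
Round 2 (the retailer proposes): the supplier can get 450 next round, worth 0.75 × 450 = 337.5 now; the retailer offers that and keeps 162.5.
So by rejecting in round 1, the retailer gets 162.5 next round, worth 0.4 × 162.5 = 65 now.
Offer 43 < 65, so the retailer rejects.

Reject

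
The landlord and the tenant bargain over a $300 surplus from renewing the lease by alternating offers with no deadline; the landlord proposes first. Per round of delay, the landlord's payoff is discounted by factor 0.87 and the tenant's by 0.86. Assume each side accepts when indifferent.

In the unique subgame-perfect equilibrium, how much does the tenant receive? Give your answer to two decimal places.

133.20

Let x be the landlord's share when the landlord proposes and y be the tenant's share when the tenant proposes.
The tenant accepts iff offered ≥ 0.86·y, so x = 300 − 0.86y. Symmetrically y = 300 − 0.87x.
Substituting: x = 300 − 0.86(300 − 0.87x), giving x(1 − 0.87·0.86) = 300(1 − 0.86).
So x = 300 × 0.14 / 0.2518 ≈ 166.7990, and the tenant receives 300 − x ≈ 133.2010.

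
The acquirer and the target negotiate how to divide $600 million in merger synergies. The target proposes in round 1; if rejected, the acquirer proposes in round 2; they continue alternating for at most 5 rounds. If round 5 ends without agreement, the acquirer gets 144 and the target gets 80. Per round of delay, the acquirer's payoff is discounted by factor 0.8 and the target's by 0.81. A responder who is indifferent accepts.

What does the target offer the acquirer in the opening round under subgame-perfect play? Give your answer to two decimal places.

Round 5 (the target proposes): the acquirer gets 144 if talks fail, so the target offers 144 and keeps 456.
Round 4 (the acquirer proposes): the target can get 456 next round, worth 0.81 × 456 = 369.36 now; the acquirer offers that and keeps 230.64.
Round 3 (the target proposes): the acquirer can get 230.64 next round, worth 0.8 × 230.64 = 184.512 now. The target offers 184.512 and keeps 600 − 184.512 = 415.488.
Round 2 (the acquirer proposes): the target can get 415.488 next round, worth 0.81 × 415.488 = 336.54528 now; the acquirer offers that and keeps 263.45472.
Round 1 (the target proposes): the acquirer can get 263.45472 next round, worth 0.8 × 263.45472 = 210.763776 now. The target offers 210.763776 and keeps 600 − 210.763776 = 389.236224.

210.76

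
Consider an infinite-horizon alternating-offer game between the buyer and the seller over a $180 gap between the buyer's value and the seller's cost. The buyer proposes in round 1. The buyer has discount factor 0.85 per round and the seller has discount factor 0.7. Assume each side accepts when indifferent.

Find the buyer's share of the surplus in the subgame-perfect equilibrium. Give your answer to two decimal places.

In a stationary SPE each proposer offers the other exactly their discounted continuation value.
If the buyer keeps x when proposing and the seller keeps y when proposing, then x = 180 − 0.7y and y = 180 − 0.85x.
Solving: x = 180(1 − 0.7) / (1 − 0.85·0.7) = 54 / 0.405 ≈ 133.3333.
The seller gets 180 − 133.3333 ≈ 46.6667.

133.33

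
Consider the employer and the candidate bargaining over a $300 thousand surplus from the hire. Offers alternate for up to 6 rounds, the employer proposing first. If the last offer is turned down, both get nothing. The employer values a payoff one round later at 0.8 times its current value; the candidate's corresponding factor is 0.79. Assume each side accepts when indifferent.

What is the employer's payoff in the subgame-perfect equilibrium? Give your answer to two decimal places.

127.98

Round 6 (the candidate proposes): the employer will accept anything ≥ 0, so the candidate offers 0 and keeps 300.
Round 5 (the employer proposes): the candidate can get 300 next round, worth 0.79 × 300 = 237 now; the employer offers that and keeps 63.
Round 4 (the candidate proposes): the employer can get 63 next round, worth 0.8 × 63 = 50.4 now; the candidate offers that and keeps 249.6.
Round 3 (the employer proposes): the candidate can get 249.6 next round, worth 0.79 × 249.6 = 197.184 now, so the employer offers 197.184, keeping 102.816.
Round 2 (the candidate proposes): the employer can get 102.816 next round, worth 0.8 × 102.816 = 82.2528 now. The candidate offers 82.2528 and keeps 300 − 82.2528 = 217.7472.
Round 1 (the employer proposes): the candidate can get 217.7472 next round, worth 0.79 × 217.7472 = 172.020288 now. The employer offers 172.020288 and keeps 300 − 172.020288 = 127.979712.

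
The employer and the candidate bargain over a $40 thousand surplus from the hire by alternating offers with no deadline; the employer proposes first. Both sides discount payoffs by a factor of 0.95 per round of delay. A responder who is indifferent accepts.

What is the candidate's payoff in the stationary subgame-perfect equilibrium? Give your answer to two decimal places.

19.49

Let x be the employer's share when the employer proposes and y be the candidate's share when the candidate proposes.
The candidate accepts iff offered ≥ 0.95·y, so x = 40 − 0.95y. Symmetrically y = 40 − 0.95x.
Substituting: x = 40 − 0.95(40 − 0.95x), giving x(1 − 0.95·0.95) = 40(1 − 0.95).
So x = 40 × 0.05 / 0.0975 ≈ 20.5128, and the candidate receives 40 − x ≈ 19.4872.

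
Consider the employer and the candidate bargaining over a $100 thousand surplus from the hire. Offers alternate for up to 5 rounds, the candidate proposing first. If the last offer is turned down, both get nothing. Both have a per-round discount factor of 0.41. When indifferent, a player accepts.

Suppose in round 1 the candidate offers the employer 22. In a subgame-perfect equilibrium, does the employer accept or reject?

Work out the employer's continuation value if the offer is rejected.
Round 5 (the candidate proposes): the employer will accept anything ≥ 0, so the candidate offers 0 and keeps 100.
Round 4 (the employer proposes): the candidate can get 100 next round, worth 0.41 × 100 = 41 now. The employer offers 41 and keeps 100 − 41 = 59.
Round 3 (the candidate proposes): the employer can get 59 next round, worth 0.41 × 59 = 24.19 now, so the candidate offers 24.19, keeping 75.81.
Round 2 (the employer proposes): the candidate can get 75.81 next round, worth 0.41 × 75.81 = 31.0821 now, so the employer offers 31.0821, keeping 68.9179.
So by rejecting in round 1, the employer gets 68.9179 next round, worth 0.41 × 68.9179 = 28.256339 now.
Offer 22 < 28.256339, so the employer rejects.

Reject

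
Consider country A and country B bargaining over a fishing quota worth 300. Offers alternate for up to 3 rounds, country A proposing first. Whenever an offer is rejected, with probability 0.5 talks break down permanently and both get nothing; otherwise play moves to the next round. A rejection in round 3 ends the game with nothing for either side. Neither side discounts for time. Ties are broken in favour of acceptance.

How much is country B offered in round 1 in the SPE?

75

By backward induction:
Round 3 (country A proposes): country B will accept anything ≥ 0, so country A offers 0 and keeps 300.
Round 2 (country B proposes): rejecting gives country A an expected 0.5 × 300 = 150; country B offers that and keeps 150.
Round 1 (country A proposes): rejecting gives country B an expected 0.5 × 150 = 75; country A offers that and keeps 225.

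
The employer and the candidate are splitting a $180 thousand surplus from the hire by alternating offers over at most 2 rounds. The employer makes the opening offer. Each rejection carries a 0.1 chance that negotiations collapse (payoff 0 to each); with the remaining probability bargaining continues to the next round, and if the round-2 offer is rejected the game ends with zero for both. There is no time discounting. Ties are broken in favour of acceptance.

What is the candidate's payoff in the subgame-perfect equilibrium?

162

By backward induction:
Round 2 (the candidate proposes): the employer will accept anything ≥ 0, so the candidate offers 0 and keeps 180.
Round 1 (the employer proposes): rejecting gives the candidate an expected 0.9 × 180 = 162; the employer offers that and keeps 18.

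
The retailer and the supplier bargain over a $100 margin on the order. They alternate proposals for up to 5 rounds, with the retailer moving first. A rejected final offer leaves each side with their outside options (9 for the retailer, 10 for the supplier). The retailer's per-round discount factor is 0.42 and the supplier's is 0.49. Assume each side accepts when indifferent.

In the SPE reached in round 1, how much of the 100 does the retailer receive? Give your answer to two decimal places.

Round 5 (the retailer proposes): the supplier gets 10 if talks fail, so the retailer offers 10 and keeps 90.
Round 4 (the supplier proposes): the retailer can get 90 next round, worth 0.42 × 90 = 37.8 now, so the supplier offers 37.8, keeping 62.2.
Round 3 (the retailer proposes): the supplier can get 62.2 next round, worth 0.49 × 62.2 = 30.478 now; the retailer offers that and keeps 69.522.
Round 2 (the supplier proposes): the retailer can get 69.522 next round, worth 0.42 × 69.522 = 29.19924 now. The supplier offers 29.19924 and keeps 100 − 29.19924 = 70.80076.
Round 1 (the retailer proposes): the supplier can get 70.80076 next round, worth 0.49 × 70.80076 = 34.6923724 now; the retailer offers that and keeps 65.3076276.

65.31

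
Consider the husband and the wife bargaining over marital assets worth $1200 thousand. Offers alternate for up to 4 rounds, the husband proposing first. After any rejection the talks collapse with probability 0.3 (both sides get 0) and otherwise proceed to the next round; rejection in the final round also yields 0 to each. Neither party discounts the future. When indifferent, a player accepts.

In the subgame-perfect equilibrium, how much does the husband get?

536.4

Round 4 (the wife proposes): the husband will accept anything ≥ 0, so the wife offers 0 and keeps 1200.
Round 3 (the husband proposes): rejecting gives the wife an expected 0.7 × 1200 = 840; the husband offers that and keeps 360.
Round 2 (the wife proposes): rejecting gives the husband an expected 0.7 × 360 = 252; the wife offers that and keeps 948.
Round 1 (the husband proposes): rejecting gives the wife an expected 0.7 × 948 = 663.6; the husband offers that and keeps 536.4.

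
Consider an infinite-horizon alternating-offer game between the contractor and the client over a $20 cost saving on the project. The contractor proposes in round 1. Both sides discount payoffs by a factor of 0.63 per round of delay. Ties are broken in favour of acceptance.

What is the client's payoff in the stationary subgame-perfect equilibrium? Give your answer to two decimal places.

7.73

When the contractor proposes, the client accepts any offer worth at least 0.63 times what the client would get by proposing next round; and vice versa.
This gives x = 20 − 0.63y and y = 20 − 0.63x, where x and y are each side's share when it proposes.
Hence (1 − 0.63·0.63)x = 20(1 − 0.63), i.e. 0.6031·x = 7.4.
x ≈ 12.2699; the client's share is 20 − x ≈ 7.7301.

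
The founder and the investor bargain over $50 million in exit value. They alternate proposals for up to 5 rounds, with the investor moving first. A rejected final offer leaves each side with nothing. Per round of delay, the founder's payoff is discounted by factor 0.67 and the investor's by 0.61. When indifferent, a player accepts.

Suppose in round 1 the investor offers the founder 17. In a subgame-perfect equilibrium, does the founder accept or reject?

Reject

Round 5 (the investor proposes): the founder will accept anything ≥ 0, so the investor offers 0 and keeps 50.
Round 4 (the founder proposes): the investor can get 50 next round, worth 0.61 × 50 = 30.5 now; the founder offers that and keeps 19.5.
Round 3 (the investor proposes): the founder can get 19.5 next round, worth 0.67 × 19.5 = 13.065 now; the investor offers that and keeps 36.935.
Round 2 (the founder proposes): the investor can get 36.935 next round, worth 0.61 × 36.935 = 22.53035 now. The founder offers 22.53035 and keeps 50 − 22.53035 = 27.46965.
So by rejecting in round 1, the founder gets 27.46965 next round, worth 0.67 × 27.46965 = 18.4046655 now.
Offer 17 < 18.4046655, so the founder rejects.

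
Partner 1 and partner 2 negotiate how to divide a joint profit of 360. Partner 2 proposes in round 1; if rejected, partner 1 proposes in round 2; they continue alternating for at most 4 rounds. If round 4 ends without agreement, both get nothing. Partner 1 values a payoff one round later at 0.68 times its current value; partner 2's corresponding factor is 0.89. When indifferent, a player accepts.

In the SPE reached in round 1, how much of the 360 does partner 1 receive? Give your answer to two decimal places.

Work backward from the last round.
Round 4 (partner 1 proposes): partner 2 will accept anything ≥ 0, so partner 1 offers 0 and keeps 360.
Round 3 (partner 2 proposes): partner 1 can get 360 next round, worth 0.68 × 360 = 244.8 now; partner 2 offers that and keeps 115.2.
Round 2 (partner 1 proposes): partner 2 can get 115.2 next round, worth 0.89 × 115.2 = 102.528 now; partner 1 offers that and keeps 257.472.
Round 1 (partner 2 proposes): partner 1 can get 257.472 next round, worth 0.68 × 257.472 = 175.08096 now; partner 2 offers that and keeps 184.91904.

175.08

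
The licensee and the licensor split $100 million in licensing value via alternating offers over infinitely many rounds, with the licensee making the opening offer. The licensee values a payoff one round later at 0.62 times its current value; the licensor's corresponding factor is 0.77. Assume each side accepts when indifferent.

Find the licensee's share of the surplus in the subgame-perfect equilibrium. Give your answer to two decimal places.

When the licensee proposes, the licensor accepts any offer worth at least 0.77 times what the licensor would get by proposing next round; and vice versa.
This gives x = 100 − 0.77y and y = 100 − 0.62x, where x and y are each side's share when it proposes.
Hence (1 − 0.77·0.62)x = 100(1 − 0.77), i.e. 0.5226·x = 23.
x ≈ 44.0107; the licensor's share is 100 − x ≈ 55.9893.

44.01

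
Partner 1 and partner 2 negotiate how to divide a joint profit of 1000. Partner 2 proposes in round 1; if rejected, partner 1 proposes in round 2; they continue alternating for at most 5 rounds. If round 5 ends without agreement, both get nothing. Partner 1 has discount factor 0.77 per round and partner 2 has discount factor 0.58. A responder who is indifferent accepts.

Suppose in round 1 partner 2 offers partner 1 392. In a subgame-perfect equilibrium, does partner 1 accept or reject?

Round 5 (partner 2 proposes): rejection yields 0 for partner 1; partner 2 offers 0 and keeps 1000.
Round 4 (partner 1 proposes): partner 2 can get 1000 next round, worth 0.58 × 1000 = 580 now, so partner 1 offers 580, keeping 420.
Round 3 (partner 2 proposes): partner 1 can get 420 next round, worth 0.77 × 420 = 323.4 now. Partner 2 offers 323.4 and keeps 1000 − 323.4 = 676.6.
Round 2 (partner 1 proposes): partner 2 can get 676.6 next round, worth 0.58 × 676.6 = 392.428 now, so partner 1 offers 392.428, keeping 607.572.
So by rejecting in round 1, partner 1 gets 607.572 next round, worth 0.77 × 607.572 = 467.83044 now.
Offer 392 < 467.83044, so partner 1 rejects.

Reject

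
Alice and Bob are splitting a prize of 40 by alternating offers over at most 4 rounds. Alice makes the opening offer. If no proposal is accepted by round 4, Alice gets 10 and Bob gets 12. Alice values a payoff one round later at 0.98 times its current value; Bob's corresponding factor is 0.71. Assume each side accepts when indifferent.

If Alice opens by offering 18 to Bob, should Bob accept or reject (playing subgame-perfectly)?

Round 4 (Bob proposes): Alice gets 10 if talks fail, so Bob offers 10 and keeps 30.
Round 3 (Alice proposes): Bob can get 30 next round, worth 0.71 × 30 = 21.3 now. Alice offers 21.3 and keeps 40 − 21.3 = 18.7.
Round 2 (Bob proposes): Alice can get 18.7 next round, worth 0.98 × 18.7 = 18.326 now. Bob offers 18.326 and keeps 40 − 18.326 = 21.674.
So by rejecting in round 1, Bob gets 21.674 next round, worth 0.71 × 21.674 = 15.38854 now.
Offer 18 ≥ 15.38854, so Bob accepts.

Accept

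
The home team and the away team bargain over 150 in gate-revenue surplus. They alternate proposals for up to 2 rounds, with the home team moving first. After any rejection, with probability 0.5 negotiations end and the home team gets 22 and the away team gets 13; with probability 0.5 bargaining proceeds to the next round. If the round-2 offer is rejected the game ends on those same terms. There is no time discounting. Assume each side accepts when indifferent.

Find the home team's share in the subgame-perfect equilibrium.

79.5

Round 2 (the away team proposes): the home team gets 22 if talks fail, so the away team offers 22 and keeps 128.
Round 1 (the home team proposes): rejecting gives the away team an expected 0.5 × 128 + 0.5 × 13 = 70.5. The home team offers 70.5 and keeps 150 − 70.5 = 79.5.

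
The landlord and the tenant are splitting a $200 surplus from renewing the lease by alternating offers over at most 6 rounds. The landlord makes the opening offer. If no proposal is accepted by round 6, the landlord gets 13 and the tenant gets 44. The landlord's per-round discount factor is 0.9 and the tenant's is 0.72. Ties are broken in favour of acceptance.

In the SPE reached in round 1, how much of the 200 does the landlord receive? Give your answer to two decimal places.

Work backward from the last round.
Round 6 (the tenant proposes): the landlord gets 13 if talks fail, so the tenant offers 13 and keeps 187.
Round 5 (the landlord proposes): the tenant can get 187 next round, worth 0.72 × 187 = 134.64 now; the landlord offers that and keeps 65.36.
Round 4 (the tenant proposes): the landlord can get 65.36 next round, worth 0.9 × 65.36 = 58.824 now; the tenant offers that and keeps 141.176.
Round 3 (the landlord proposes): the tenant can get 141.176 next round, worth 0.72 × 141.176 = 101.64672 now, so the landlord offers 101.64672, keeping 98.35328.
Round 2 (the tenant proposes): the landlord can get 98.35328 next round, worth 0.9 × 98.35328 = 88.517952 now; the tenant offers that and keeps 111.482048.
Round 1 (the landlord proposes): the tenant can get 111.482048 next round, worth 0.72 × 111.482048 = 80.26707456 now. The landlord offers 80.26707456 and keeps 200 − 80.26707456 = 119.73292544.

119.73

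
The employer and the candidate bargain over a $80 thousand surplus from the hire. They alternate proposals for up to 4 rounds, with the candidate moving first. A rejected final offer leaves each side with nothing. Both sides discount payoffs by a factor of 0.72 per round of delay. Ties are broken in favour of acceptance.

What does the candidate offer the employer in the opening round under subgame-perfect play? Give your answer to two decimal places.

Round 4 (the employer proposes): rejection yields 0 for the candidate; the employer offers 0 and keeps 80.
Round 3 (the candidate proposes): the employer can get 80 next round, worth 0.72 × 80 = 57.6 now; the candidate offers that and keeps 22.4.
Round 2 (the employer proposes): the candidate can get 22.4 next round, worth 0.72 × 22.4 = 16.128 now; the employer offers that and keeps 63.872.
Round 1 (the candidate proposes): the employer can get 63.872 next round, worth 0.72 × 63.872 = 45.98784 now; the candidate offers that and keeps 34.01216.

45.99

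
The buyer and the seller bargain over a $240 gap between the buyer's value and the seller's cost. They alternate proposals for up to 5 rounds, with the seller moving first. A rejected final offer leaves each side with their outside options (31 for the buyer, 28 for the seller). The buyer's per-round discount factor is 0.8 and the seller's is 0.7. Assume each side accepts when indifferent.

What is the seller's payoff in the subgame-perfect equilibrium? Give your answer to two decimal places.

140.42

Round 5 (the seller proposes): the buyer gets 31 if talks fail, so the seller offers 31 and keeps 209.
Round 4 (the buyer proposes): the seller can get 209 next round, worth 0.7 × 209 = 146.3 now; the buyer offers that and keeps 93.7.
Round 3 (the seller proposes): the buyer can get 93.7 next round, worth 0.8 × 93.7 = 74.96 now, so the seller offers 74.96, keeping 165.04.
Round 2 (the buyer proposes): the seller can get 165.04 next round, worth 0.7 × 165.04 = 115.528 now; the buyer offers that and keeps 124.472.
Round 1 (the seller proposes): the buyer can get 124.472 next round, worth 0.8 × 124.472 = 99.5776 now, so the seller offers 99.5776, keeping 140.4224.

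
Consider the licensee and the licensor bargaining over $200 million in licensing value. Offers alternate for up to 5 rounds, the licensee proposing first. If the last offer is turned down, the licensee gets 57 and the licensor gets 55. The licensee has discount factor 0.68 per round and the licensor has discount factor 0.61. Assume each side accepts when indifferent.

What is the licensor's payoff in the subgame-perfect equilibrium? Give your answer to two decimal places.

Round 5 (the licensee proposes): the licensor gets 55 if talks fail, so the licensee offers 55 and keeps 145.
Round 4 (the licensor proposes): the licensee can get 145 next round, worth 0.68 × 145 = 98.6 now. The licensor offers 98.6 and keeps 200 − 98.6 = 101.4.
Round 3 (the licensee proposes): the licensor can get 101.4 next round, worth 0.61 × 101.4 = 61.854 now. The licensee offers 61.854 and keeps 200 − 61.854 = 138.146.
Round 2 (the licensor proposes): the licensee can get 138.146 next round, worth 0.68 × 138.146 = 93.93928 now, so the licensor offers 93.93928, keeping 106.06072.
Round 1 (the licensee proposes): the licensor can get 106.06072 next round, worth 0.61 × 106.06072 = 64.6970392 now; the licensee offers that and keeps 135.3029608.

64.70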